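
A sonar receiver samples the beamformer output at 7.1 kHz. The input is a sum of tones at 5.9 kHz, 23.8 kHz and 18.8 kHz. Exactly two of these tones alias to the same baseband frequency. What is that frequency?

2.5 kHz

fs/2 = 3.55 kHz.
5.9 kHz > fs/2 = 3.55 kHz, folds to fs − 5.9 kHz = 1.2 kHz.
23.8 kHz mod fs = 2.5 kHz.
2.5 kHz ≤ fs/2 = 3.55 kHz, appears at 2.5 kHz.
18.8 kHz mod fs = 4.6 kHz.
4.6 kHz > fs/2 = 3.55 kHz, folds to fs − 4.6 kHz = 2.5 kHz.
18.8 kHz and 23.8 kHz both map to 2.5 kHz.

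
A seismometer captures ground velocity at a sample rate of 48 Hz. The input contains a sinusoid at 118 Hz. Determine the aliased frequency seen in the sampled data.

118 Hz mod fs = 22 Hz.
22 Hz ≤ fs/2 = 24 Hz, appears at 22 Hz.

22 Hz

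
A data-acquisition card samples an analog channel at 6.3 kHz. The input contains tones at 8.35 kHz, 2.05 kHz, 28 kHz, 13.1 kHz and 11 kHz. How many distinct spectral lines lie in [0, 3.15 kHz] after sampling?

4

fs/2 = 3.15 kHz.
8.35 kHz mod fs = 2.05 kHz.
2.05 kHz ≤ fs/2 = 3.15 kHz, appears at 2.05 kHz.
2.05 kHz ≤ fs/2 = 3.15 kHz, passes unchanged.
28 kHz mod fs = 2.8 kHz.
2.8 kHz ≤ fs/2 = 3.15 kHz, appears at 2.8 kHz.
13.1 kHz mod fs = 0.5 kHz.
0.5 kHz ≤ fs/2 = 3.15 kHz, appears at 0.5 kHz.
11 kHz mod fs = 4.7 kHz.
4.7 kHz > fs/2 = 3.15 kHz, folds to fs − 4.7 kHz = 1.6 kHz.
Distinct values: {0.5 kHz, 1.6 kHz, 2.05 kHz, 2.8 kHz} → 4.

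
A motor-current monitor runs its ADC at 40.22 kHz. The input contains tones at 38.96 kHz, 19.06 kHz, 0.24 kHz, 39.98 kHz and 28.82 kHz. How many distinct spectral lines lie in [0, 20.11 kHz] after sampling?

4

fs/2 = 20.11 kHz.
38.96 kHz > fs/2 = 20.11 kHz, folds to fs − 38.96 kHz = 1.26 kHz.
19.06 kHz ≤ fs/2 = 20.11 kHz, passes unchanged.
0.24 kHz ≤ fs/2 = 20.11 kHz, passes unchanged.
39.98 kHz > fs/2 = 20.11 kHz, folds to fs − 39.98 kHz = 0.24 kHz.
28.82 kHz > fs/2 = 20.11 kHz, folds to fs − 28.82 kHz = 11.4 kHz.
Distinct values: {0.24 kHz, 1.26 kHz, 11.4 kHz, 19.06 kHz} → 4.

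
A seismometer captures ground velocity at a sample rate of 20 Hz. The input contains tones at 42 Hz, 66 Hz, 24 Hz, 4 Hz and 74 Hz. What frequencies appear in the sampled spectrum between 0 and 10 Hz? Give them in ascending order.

2 Hz, 4 Hz, 6 Hz

fs/2 = 10 Hz.
42 Hz mod fs = 2 Hz.
2 Hz ≤ fs/2 = 10 Hz, appears at 2 Hz.
66 Hz mod fs = 6 Hz.
6 Hz ≤ fs/2 = 10 Hz, appears at 6 Hz.
24 Hz mod fs = 4 Hz.
4 Hz ≤ fs/2 = 10 Hz, appears at 4 Hz.
4 Hz ≤ fs/2 = 10 Hz, passes unchanged.
74 Hz mod fs = 14 Hz.
14 Hz > fs/2 = 10 Hz, folds to fs − 14 Hz = 6 Hz.
Distinct values: {2 Hz, 4 Hz, 6 Hz}.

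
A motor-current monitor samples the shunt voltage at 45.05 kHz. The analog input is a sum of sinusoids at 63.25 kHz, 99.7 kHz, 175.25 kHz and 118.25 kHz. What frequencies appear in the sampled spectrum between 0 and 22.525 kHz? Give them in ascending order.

4.95 kHz, 9.6 kHz, 16.9 kHz, 18.2 kHz

fs/2 = 22.525 kHz.
63.25 kHz mod fs = 18.2 kHz.
18.2 kHz ≤ fs/2 = 22.525 kHz, appears at 18.2 kHz.
99.7 kHz mod fs = 9.6 kHz.
9.6 kHz ≤ fs/2 = 22.525 kHz, appears at 9.6 kHz.
175.25 kHz mod fs = 40.1 kHz.
40.1 kHz > fs/2 = 22.525 kHz, folds to fs − 40.1 kHz = 4.95 kHz.
118.25 kHz mod fs = 28.15 kHz.
28.15 kHz > fs/2 = 22.525 kHz, folds to fs − 28.15 kHz = 16.9 kHz.
Distinct values: {4.95 kHz, 9.6 kHz, 16.9 kHz, 18.2 kHz}.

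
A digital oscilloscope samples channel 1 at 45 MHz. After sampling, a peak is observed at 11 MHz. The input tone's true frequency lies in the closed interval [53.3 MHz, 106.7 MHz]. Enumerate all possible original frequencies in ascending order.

56 MHz, 79 MHz, 101 MHz

Frequencies that alias to 11 MHz are k·fs ± 11 MHz for integer k ≥ 0.
k=0: 11 MHz.
k=1: 34 MHz, 56 MHz.
k=2: 79 MHz, 101 MHz.
k=3: 124 MHz, 146 MHz.
Within [53.3 MHz, 106.7 MHz]: 56 MHz, 79 MHz, 101 MHz.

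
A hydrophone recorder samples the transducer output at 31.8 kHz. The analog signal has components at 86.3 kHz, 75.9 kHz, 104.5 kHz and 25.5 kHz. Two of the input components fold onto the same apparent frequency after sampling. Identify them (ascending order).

86.3 kHz, 104.5 kHz

fs/2 = 15.9 kHz.
86.3 kHz mod fs = 22.7 kHz.
22.7 kHz > fs/2 = 15.9 kHz, folds to fs − 22.7 kHz = 9.1 kHz.
75.9 kHz mod fs = 12.3 kHz.
12.3 kHz ≤ fs/2 = 15.9 kHz, appears at 12.3 kHz.
104.5 kHz mod fs = 9.1 kHz.
9.1 kHz ≤ fs/2 = 15.9 kHz, appears at 9.1 kHz.
25.5 kHz > fs/2 = 15.9 kHz, folds to fs − 25.5 kHz = 6.3 kHz.
86.3 kHz and 104.5 kHz both map to 9.1 kHz.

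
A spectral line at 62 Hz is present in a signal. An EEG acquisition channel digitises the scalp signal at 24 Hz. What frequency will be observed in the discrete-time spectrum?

62 Hz mod fs = 14 Hz.
14 Hz > fs/2 = 12 Hz, folds to fs − 14 Hz = 10 Hz.

10 Hz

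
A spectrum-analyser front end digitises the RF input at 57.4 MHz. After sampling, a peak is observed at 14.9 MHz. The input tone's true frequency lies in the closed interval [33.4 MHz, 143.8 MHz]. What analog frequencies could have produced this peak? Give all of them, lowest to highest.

42.5 MHz, 72.3 MHz, 99.9 MHz, 129.7 MHz

Frequencies that alias to 14.9 MHz are k·fs ± 14.9 MHz for integer k ≥ 0.
k=0: 14.9 MHz.
k=1: 42.5 MHz, 72.3 MHz.
k=2: 99.9 MHz, 129.7 MHz.
k=3: 157.3 MHz, 187.1 MHz.
Within [33.4 MHz, 143.8 MHz]: 42.5 MHz, 72.3 MHz, 99.9 MHz, 129.7 MHz.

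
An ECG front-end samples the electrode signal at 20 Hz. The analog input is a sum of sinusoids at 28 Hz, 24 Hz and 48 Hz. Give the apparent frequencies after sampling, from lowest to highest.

4 Hz, 8 Hz

fs/2 = 10 Hz.
28 Hz mod fs = 8 Hz.
8 Hz ≤ fs/2 = 10 Hz, appears at 8 Hz.
24 Hz mod fs = 4 Hz.
4 Hz ≤ fs/2 = 10 Hz, appears at 4 Hz.
48 Hz mod fs = 8 Hz.
8 Hz ≤ fs/2 = 10 Hz, appears at 8 Hz.
Distinct values: {4 Hz, 8 Hz}.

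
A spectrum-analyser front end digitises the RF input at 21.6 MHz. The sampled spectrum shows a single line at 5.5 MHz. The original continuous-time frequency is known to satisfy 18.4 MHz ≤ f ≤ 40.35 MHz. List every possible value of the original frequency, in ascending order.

Frequencies that alias to 5.5 MHz are k·fs ± 5.5 MHz for integer k ≥ 0.
k=0: 5.5 MHz.
k=1: 16.1 MHz, 27.1 MHz.
k=2: 37.7 MHz, 48.7 MHz.
k=3: 59.3 MHz, 70.3 MHz.
Within [18.4 MHz, 40.35 MHz]: 27.1 MHz, 37.7 MHz.

27.1 MHz, 37.7 MHz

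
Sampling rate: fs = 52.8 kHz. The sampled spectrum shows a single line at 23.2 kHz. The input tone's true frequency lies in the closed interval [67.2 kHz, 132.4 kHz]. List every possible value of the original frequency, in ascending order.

Frequencies that alias to 23.2 kHz are k·fs ± 23.2 kHz for integer k ≥ 0.
k=0: 23.2 kHz.
k=1: 29.6 kHz, 76 kHz.
k=2: 82.4 kHz, 128.8 kHz.
k=3: 135.2 kHz, 181.6 kHz.
Within [67.2 kHz, 132.4 kHz]: 76 kHz, 82.4 kHz, 128.8 kHz.

76 kHz, 82.4 kHz, 128.8 kHz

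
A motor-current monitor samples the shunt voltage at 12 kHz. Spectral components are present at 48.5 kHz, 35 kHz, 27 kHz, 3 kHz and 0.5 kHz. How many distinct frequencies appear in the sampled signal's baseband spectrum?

fs/2 = 6 kHz.
48.5 kHz mod fs = 0.5 kHz.
0.5 kHz ≤ fs/2 = 6 kHz, appears at 0.5 kHz.
35 kHz mod fs = 11 kHz.
11 kHz > fs/2 = 6 kHz, folds to fs − 11 kHz = 1 kHz.
27 kHz mod fs = 3 kHz.
3 kHz ≤ fs/2 = 6 kHz, appears at 3 kHz.
3 kHz ≤ fs/2 = 6 kHz, passes unchanged.
0.5 kHz ≤ fs/2 = 6 kHz, passes unchanged.
Distinct values: {0.5 kHz, 1 kHz, 3 kHz} → 3.

3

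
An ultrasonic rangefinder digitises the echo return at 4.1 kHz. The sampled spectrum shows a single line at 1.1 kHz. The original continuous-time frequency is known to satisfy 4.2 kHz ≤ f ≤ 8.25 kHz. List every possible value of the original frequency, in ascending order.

Frequencies that alias to 1.1 kHz are k·fs ± 1.1 kHz for integer k ≥ 0.
k=0: 1.1 kHz.
k=1: 3 kHz, 5.2 kHz.
k=2: 7.1 kHz, 9.3 kHz.
k=3: 11.2 kHz, 13.4 kHz.
Within [4.2 kHz, 8.25 kHz]: 5.2 kHz, 7.1 kHz.

5.2 kHz, 7.1 kHz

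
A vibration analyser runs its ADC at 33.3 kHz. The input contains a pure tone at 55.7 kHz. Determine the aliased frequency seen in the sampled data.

55.7 kHz mod fs = 22.4 kHz.
22.4 kHz > fs/2 = 16.65 kHz, folds to fs − 22.4 kHz = 10.9 kHz.

10.9 kHz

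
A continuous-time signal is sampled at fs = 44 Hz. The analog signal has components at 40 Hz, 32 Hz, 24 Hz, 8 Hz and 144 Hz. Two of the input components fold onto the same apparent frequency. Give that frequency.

12 Hz

fs/2 = 22 Hz.
40 Hz > fs/2 = 22 Hz, folds to fs − 40 Hz = 4 Hz.
32 Hz > fs/2 = 22 Hz, folds to fs − 32 Hz = 12 Hz.
24 Hz > fs/2 = 22 Hz, folds to fs − 24 Hz = 20 Hz.
8 Hz ≤ fs/2 = 22 Hz, passes unchanged.
144 Hz mod fs = 12 Hz.
12 Hz ≤ fs/2 = 22 Hz, appears at 12 Hz.
32 Hz and 144 Hz both map to 12 Hz.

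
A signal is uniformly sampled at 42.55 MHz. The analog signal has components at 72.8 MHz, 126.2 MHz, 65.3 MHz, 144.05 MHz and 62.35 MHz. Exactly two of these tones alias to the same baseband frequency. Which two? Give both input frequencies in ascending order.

62.35 MHz, 65.3 MHz

fs/2 = 21.275 MHz.
72.8 MHz mod fs = 30.25 MHz.
30.25 MHz > fs/2 = 21.275 MHz, folds to fs − 30.25 MHz = 12.3 MHz.
126.2 MHz mod fs = 41.1 MHz.
41.1 MHz > fs/2 = 21.275 MHz, folds to fs − 41.1 MHz = 1.45 MHz.
65.3 MHz mod fs = 22.75 MHz.
22.75 MHz > fs/2 = 21.275 MHz, folds to fs − 22.75 MHz = 19.8 MHz.
144.05 MHz mod fs = 16.4 MHz.
16.4 MHz ≤ fs/2 = 21.275 MHz, appears at 16.4 MHz.
62.35 MHz mod fs = 19.8 MHz.
19.8 MHz ≤ fs/2 = 21.275 MHz, appears at 19.8 MHz.
62.35 MHz and 65.3 MHz both map to 19.8 MHz.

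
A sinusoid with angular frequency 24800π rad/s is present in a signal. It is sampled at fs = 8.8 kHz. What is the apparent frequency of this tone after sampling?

3.6 kHz

ω = 24800π rad/s → f = ω/(2π) = 12400 Hz = 12.4 kHz.
12.4 kHz mod fs = 3.6 kHz.
3.6 kHz ≤ fs/2 = 4.4 kHz, appears at 3.6 kHz.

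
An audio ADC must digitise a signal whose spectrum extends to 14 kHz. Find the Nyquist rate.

Nyquist rate = 2 × 14 kHz = 28 kHz.

28 kHz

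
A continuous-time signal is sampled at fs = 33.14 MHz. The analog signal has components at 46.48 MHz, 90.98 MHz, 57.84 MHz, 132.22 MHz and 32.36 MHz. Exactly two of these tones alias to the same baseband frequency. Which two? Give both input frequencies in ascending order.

fs/2 = 16.57 MHz.
46.48 MHz mod fs = 13.34 MHz.
13.34 MHz ≤ fs/2 = 16.57 MHz, appears at 13.34 MHz.
90.98 MHz mod fs = 24.7 MHz.
24.7 MHz > fs/2 = 16.57 MHz, folds to fs − 24.7 MHz = 8.44 MHz.
57.84 MHz mod fs = 24.7 MHz.
24.7 MHz > fs/2 = 16.57 MHz, folds to fs − 24.7 MHz = 8.44 MHz.
132.22 MHz mod fs = 32.8 MHz.
32.8 MHz > fs/2 = 16.57 MHz, folds to fs − 32.8 MHz = 0.34 MHz.
32.36 MHz > fs/2 = 16.57 MHz, folds to fs − 32.36 MHz = 0.78 MHz.
57.84 MHz and 90.98 MHz both map to 8.44 MHz.

57.84 MHz, 90.98 MHz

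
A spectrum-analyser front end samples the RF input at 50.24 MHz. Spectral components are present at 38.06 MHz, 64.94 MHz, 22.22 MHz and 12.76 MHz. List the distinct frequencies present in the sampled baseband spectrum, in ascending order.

12.18 MHz, 12.76 MHz, 14.7 MHz, 22.22 MHz

fs/2 = 25.12 MHz.
38.06 MHz > fs/2 = 25.12 MHz, folds to fs − 38.06 MHz = 12.18 MHz.
64.94 MHz mod fs = 14.7 MHz.
14.7 MHz ≤ fs/2 = 25.12 MHz, appears at 14.7 MHz.
22.22 MHz ≤ fs/2 = 25.12 MHz, passes unchanged.
12.76 MHz ≤ fs/2 = 25.12 MHz, passes unchanged.
Distinct values: {12.18 MHz, 12.76 MHz, 14.7 MHz, 22.22 MHz}.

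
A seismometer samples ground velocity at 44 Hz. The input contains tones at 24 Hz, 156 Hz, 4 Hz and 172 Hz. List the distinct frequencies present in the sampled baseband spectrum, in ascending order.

fs/2 = 22 Hz.
24 Hz > fs/2 = 22 Hz, folds to fs − 24 Hz = 20 Hz.
156 Hz mod fs = 24 Hz.
24 Hz > fs/2 = 22 Hz, folds to fs − 24 Hz = 20 Hz.
4 Hz ≤ fs/2 = 22 Hz, passes unchanged.
172 Hz mod fs = 40 Hz.
40 Hz > fs/2 = 22 Hz, folds to fs − 40 Hz = 4 Hz.
Distinct values: {4 Hz, 20 Hz}.

4 Hz, 20 Hz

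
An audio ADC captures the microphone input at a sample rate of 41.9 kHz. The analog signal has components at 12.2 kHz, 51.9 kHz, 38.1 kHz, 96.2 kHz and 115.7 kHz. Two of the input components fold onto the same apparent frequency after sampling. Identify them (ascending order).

51.9 kHz, 115.7 kHz

fs/2 = 20.95 kHz.
12.2 kHz ≤ fs/2 = 20.95 kHz, passes unchanged.
51.9 kHz mod fs = 10 kHz.
10 kHz ≤ fs/2 = 20.95 kHz, appears at 10 kHz.
38.1 kHz > fs/2 = 20.95 kHz, folds to fs − 38.1 kHz = 3.8 kHz.
96.2 kHz mod fs = 12.4 kHz.
12.4 kHz ≤ fs/2 = 20.95 kHz, appears at 12.4 kHz.
115.7 kHz mod fs = 31.9 kHz.
31.9 kHz > fs/2 = 20.95 kHz, folds to fs − 31.9 kHz = 10 kHz.
51.9 kHz and 115.7 kHz both map to 10 kHz.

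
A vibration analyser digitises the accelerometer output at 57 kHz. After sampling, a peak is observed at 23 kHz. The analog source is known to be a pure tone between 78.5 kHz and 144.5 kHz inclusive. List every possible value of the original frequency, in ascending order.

80 kHz, 91 kHz, 137 kHz

Frequencies that alias to 23 kHz are k·fs ± 23 kHz for integer k ≥ 0.
k=0: 23 kHz.
k=1: 34 kHz, 80 kHz.
k=2: 91 kHz, 137 kHz.
k=3: 148 kHz, 194 kHz.
Within [78.5 kHz, 144.5 kHz]: 80 kHz, 91 kHz, 137 kHz.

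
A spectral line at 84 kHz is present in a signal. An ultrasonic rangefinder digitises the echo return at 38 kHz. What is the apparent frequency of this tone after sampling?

8 kHz

84 kHz mod fs = 8 kHz.
8 kHz ≤ fs/2 = 19 kHz, appears at 8 kHz.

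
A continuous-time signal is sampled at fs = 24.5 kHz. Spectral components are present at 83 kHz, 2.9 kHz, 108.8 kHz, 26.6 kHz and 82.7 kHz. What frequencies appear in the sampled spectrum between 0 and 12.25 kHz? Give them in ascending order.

fs/2 = 12.25 kHz.
83 kHz mod fs = 9.5 kHz.
9.5 kHz ≤ fs/2 = 12.25 kHz, appears at 9.5 kHz.
2.9 kHz ≤ fs/2 = 12.25 kHz, passes unchanged.
108.8 kHz mod fs = 10.8 kHz.
10.8 kHz ≤ fs/2 = 12.25 kHz, appears at 10.8 kHz.
26.6 kHz mod fs = 2.1 kHz.
2.1 kHz ≤ fs/2 = 12.25 kHz, appears at 2.1 kHz.
82.7 kHz mod fs = 9.2 kHz.
9.2 kHz ≤ fs/2 = 12.25 kHz, appears at 9.2 kHz.
Distinct values: {2.1 kHz, 2.9 kHz, 9.2 kHz, 9.5 kHz, 10.8 kHz}.

2.1 kHz, 2.9 kHz, 9.2 kHz, 9.5 kHz, 10.8 kHz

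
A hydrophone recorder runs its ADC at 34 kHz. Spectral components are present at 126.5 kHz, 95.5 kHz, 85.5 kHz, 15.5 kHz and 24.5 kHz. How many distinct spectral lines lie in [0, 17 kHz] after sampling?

4

fs/2 = 17 kHz.
126.5 kHz mod fs = 24.5 kHz.
24.5 kHz > fs/2 = 17 kHz, folds to fs − 24.5 kHz = 9.5 kHz.
95.5 kHz mod fs = 27.5 kHz.
27.5 kHz > fs/2 = 17 kHz, folds to fs − 27.5 kHz = 6.5 kHz.
85.5 kHz mod fs = 17.5 kHz.
17.5 kHz > fs/2 = 17 kHz, folds to fs − 17.5 kHz = 16.5 kHz.
15.5 kHz ≤ fs/2 = 17 kHz, passes unchanged.
24.5 kHz > fs/2 = 17 kHz, folds to fs − 24.5 kHz = 9.5 kHz.
Distinct values: {6.5 kHz, 9.5 kHz, 15.5 kHz, 16.5 kHz} → 4.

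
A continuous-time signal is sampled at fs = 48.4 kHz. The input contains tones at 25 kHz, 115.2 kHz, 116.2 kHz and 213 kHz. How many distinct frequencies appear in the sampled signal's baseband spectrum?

fs/2 = 24.2 kHz.
25 kHz > fs/2 = 24.2 kHz, folds to fs − 25 kHz = 23.4 kHz.
115.2 kHz mod fs = 18.4 kHz.
18.4 kHz ≤ fs/2 = 24.2 kHz, appears at 18.4 kHz.
116.2 kHz mod fs = 19.4 kHz.
19.4 kHz ≤ fs/2 = 24.2 kHz, appears at 19.4 kHz.
213 kHz mod fs = 19.4 kHz.
19.4 kHz ≤ fs/2 = 24.2 kHz, appears at 19.4 kHz.
Distinct values: {18.4 kHz, 19.4 kHz, 23.4 kHz} → 3.

3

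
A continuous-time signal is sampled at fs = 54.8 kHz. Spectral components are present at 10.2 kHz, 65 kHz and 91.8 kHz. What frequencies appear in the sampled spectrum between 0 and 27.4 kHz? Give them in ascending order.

fs/2 = 27.4 kHz.
10.2 kHz ≤ fs/2 = 27.4 kHz, passes unchanged.
65 kHz mod fs = 10.2 kHz.
10.2 kHz ≤ fs/2 = 27.4 kHz, appears at 10.2 kHz.
91.8 kHz mod fs = 37 kHz.
37 kHz > fs/2 = 27.4 kHz, folds to fs − 37 kHz = 17.8 kHz.
Distinct values: {10.2 kHz, 17.8 kHz}.

10.2 kHz, 17.8 kHz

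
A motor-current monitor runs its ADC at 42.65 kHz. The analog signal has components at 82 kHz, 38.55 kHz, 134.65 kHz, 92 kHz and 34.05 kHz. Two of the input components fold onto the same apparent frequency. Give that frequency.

fs/2 = 21.325 kHz.
82 kHz mod fs = 39.35 kHz.
39.35 kHz > fs/2 = 21.325 kHz, folds to fs − 39.35 kHz = 3.3 kHz.
38.55 kHz > fs/2 = 21.325 kHz, folds to fs − 38.55 kHz = 4.1 kHz.
134.65 kHz mod fs = 6.7 kHz.
6.7 kHz ≤ fs/2 = 21.325 kHz, appears at 6.7 kHz.
92 kHz mod fs = 6.7 kHz.
6.7 kHz ≤ fs/2 = 21.325 kHz, appears at 6.7 kHz.
34.05 kHz > fs/2 = 21.325 kHz, folds to fs − 34.05 kHz = 8.6 kHz.
92 kHz and 134.65 kHz both map to 6.7 kHz.

6.7 kHz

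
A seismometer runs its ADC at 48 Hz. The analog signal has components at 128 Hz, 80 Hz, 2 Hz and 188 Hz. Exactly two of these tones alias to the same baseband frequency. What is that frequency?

fs/2 = 24 Hz.
128 Hz mod fs = 32 Hz.
32 Hz > fs/2 = 24 Hz, folds to fs − 32 Hz = 16 Hz.
80 Hz mod fs = 32 Hz.
32 Hz > fs/2 = 24 Hz, folds to fs − 32 Hz = 16 Hz.
2 Hz ≤ fs/2 = 24 Hz, passes unchanged.
188 Hz mod fs = 44 Hz.
44 Hz > fs/2 = 24 Hz, folds to fs − 44 Hz = 4 Hz.
80 Hz and 128 Hz both map to 16 Hz.

16 Hz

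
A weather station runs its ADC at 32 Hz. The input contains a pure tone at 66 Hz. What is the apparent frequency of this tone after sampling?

2 Hz

66 Hz mod fs = 2 Hz.
2 Hz ≤ fs/2 = 16 Hz, appears at 2 Hz.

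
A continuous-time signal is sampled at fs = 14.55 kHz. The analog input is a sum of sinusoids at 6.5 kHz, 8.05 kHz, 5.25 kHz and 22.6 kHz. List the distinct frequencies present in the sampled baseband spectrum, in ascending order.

5.25 kHz, 6.5 kHz

fs/2 = 7.275 kHz.
6.5 kHz ≤ fs/2 = 7.275 kHz, passes unchanged.
8.05 kHz > fs/2 = 7.275 kHz, folds to fs − 8.05 kHz = 6.5 kHz.
5.25 kHz ≤ fs/2 = 7.275 kHz, passes unchanged.
22.6 kHz mod fs = 8.05 kHz.
8.05 kHz > fs/2 = 7.275 kHz, folds to fs − 8.05 kHz = 6.5 kHz.
Distinct values: {5.25 kHz, 6.5 kHz}.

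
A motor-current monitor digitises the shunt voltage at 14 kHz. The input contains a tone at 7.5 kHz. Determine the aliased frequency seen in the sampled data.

6.5 kHz

7.5 kHz > fs/2 = 7 kHz, folds to fs − 7.5 kHz = 6.5 kHz.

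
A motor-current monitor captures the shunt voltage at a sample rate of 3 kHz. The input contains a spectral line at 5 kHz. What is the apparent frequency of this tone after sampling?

5 kHz mod fs = 2 kHz.
2 kHz > fs/2 = 1.5 kHz, folds to fs − 2 kHz = 1 kHz.

1 kHz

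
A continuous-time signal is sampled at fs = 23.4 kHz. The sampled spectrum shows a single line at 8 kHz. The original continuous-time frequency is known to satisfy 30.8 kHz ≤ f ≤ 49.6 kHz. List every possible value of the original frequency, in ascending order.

Frequencies that alias to 8 kHz are k·fs ± 8 kHz for integer k ≥ 0.
k=0: 8 kHz.
k=1: 15.4 kHz, 31.4 kHz.
k=2: 38.8 kHz, 54.8 kHz.
k=3: 62.2 kHz, 78.2 kHz.
Within [30.8 kHz, 49.6 kHz]: 31.4 kHz, 38.8 kHz.

31.4 kHz, 38.8 kHz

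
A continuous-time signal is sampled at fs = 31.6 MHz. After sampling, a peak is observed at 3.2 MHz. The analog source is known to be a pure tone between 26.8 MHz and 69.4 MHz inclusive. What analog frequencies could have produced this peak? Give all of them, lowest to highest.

28.4 MHz, 34.8 MHz, 60 MHz, 66.4 MHz

Frequencies that alias to 3.2 MHz are k·fs ± 3.2 MHz for integer k ≥ 0.
k=0: 3.2 MHz.
k=1: 28.4 MHz, 34.8 MHz.
k=2: 60 MHz, 66.4 MHz.
k=3: 91.6 MHz, 98 MHz.
Within [26.8 MHz, 69.4 MHz]: 28.4 MHz, 34.8 MHz, 60 MHz, 66.4 MHz.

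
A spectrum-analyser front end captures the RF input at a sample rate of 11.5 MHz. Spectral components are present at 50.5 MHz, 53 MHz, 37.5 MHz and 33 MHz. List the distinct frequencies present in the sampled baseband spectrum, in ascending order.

1.5 MHz, 3 MHz, 4.5 MHz

fs/2 = 5.75 MHz.
50.5 MHz mod fs = 4.5 MHz.
4.5 MHz ≤ fs/2 = 5.75 MHz, appears at 4.5 MHz.
53 MHz mod fs = 7 MHz.
7 MHz > fs/2 = 5.75 MHz, folds to fs − 7 MHz = 4.5 MHz.
37.5 MHz mod fs = 3 MHz.
3 MHz ≤ fs/2 = 5.75 MHz, appears at 3 MHz.
33 MHz mod fs = 10 MHz.
10 MHz > fs/2 = 5.75 MHz, folds to fs − 10 MHz = 1.5 MHz.
Distinct values: {1.5 MHz, 3 MHz, 4.5 MHz}.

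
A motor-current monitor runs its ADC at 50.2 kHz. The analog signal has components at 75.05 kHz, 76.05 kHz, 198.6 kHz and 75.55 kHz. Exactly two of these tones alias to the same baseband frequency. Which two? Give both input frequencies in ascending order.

fs/2 = 25.1 kHz.
75.05 kHz mod fs = 24.85 kHz.
24.85 kHz ≤ fs/2 = 25.1 kHz, appears at 24.85 kHz.
76.05 kHz mod fs = 25.85 kHz.
25.85 kHz > fs/2 = 25.1 kHz, folds to fs − 25.85 kHz = 24.35 kHz.
198.6 kHz mod fs = 48 kHz.
48 kHz > fs/2 = 25.1 kHz, folds to fs − 48 kHz = 2.2 kHz.
75.55 kHz mod fs = 25.35 kHz.
25.35 kHz > fs/2 = 25.1 kHz, folds to fs − 25.35 kHz = 24.85 kHz.
75.05 kHz and 75.55 kHz both map to 24.85 kHz.

75.05 kHz, 75.55 kHz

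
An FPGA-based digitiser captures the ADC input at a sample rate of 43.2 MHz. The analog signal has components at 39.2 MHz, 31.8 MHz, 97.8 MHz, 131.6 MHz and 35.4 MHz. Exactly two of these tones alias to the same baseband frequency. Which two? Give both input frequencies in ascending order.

31.8 MHz, 97.8 MHz

fs/2 = 21.6 MHz.
39.2 MHz > fs/2 = 21.6 MHz, folds to fs − 39.2 MHz = 4 MHz.
31.8 MHz > fs/2 = 21.6 MHz, folds to fs − 31.8 MHz = 11.4 MHz.
97.8 MHz mod fs = 11.4 MHz.
11.4 MHz ≤ fs/2 = 21.6 MHz, appears at 11.4 MHz.
131.6 MHz mod fs = 2 MHz.
2 MHz ≤ fs/2 = 21.6 MHz, appears at 2 MHz.
35.4 MHz > fs/2 = 21.6 MHz, folds to fs − 35.4 MHz = 7.8 MHz.
31.8 MHz and 97.8 MHz both map to 11.4 MHz.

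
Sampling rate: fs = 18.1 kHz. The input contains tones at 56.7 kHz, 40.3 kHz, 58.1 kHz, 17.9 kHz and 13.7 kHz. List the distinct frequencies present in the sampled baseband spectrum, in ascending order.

0.2 kHz, 2.4 kHz, 3.8 kHz, 4.1 kHz, 4.4 kHz

fs/2 = 9.05 kHz.
56.7 kHz mod fs = 2.4 kHz.
2.4 kHz ≤ fs/2 = 9.05 kHz, appears at 2.4 kHz.
40.3 kHz mod fs = 4.1 kHz.
4.1 kHz ≤ fs/2 = 9.05 kHz, appears at 4.1 kHz.
58.1 kHz mod fs = 3.8 kHz.
3.8 kHz ≤ fs/2 = 9.05 kHz, appears at 3.8 kHz.
17.9 kHz > fs/2 = 9.05 kHz, folds to fs − 17.9 kHz = 0.2 kHz.
13.7 kHz > fs/2 = 9.05 kHz, folds to fs − 13.7 kHz = 4.4 kHz.
Distinct values: {0.2 kHz, 2.4 kHz, 3.8 kHz, 4.1 kHz, 4.4 kHz}.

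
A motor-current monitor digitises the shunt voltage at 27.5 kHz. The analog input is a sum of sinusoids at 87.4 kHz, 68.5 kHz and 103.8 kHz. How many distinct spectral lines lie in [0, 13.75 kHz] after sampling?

3

fs/2 = 13.75 kHz.
87.4 kHz mod fs = 4.9 kHz.
4.9 kHz ≤ fs/2 = 13.75 kHz, appears at 4.9 kHz.
68.5 kHz mod fs = 13.5 kHz.
13.5 kHz ≤ fs/2 = 13.75 kHz, appears at 13.5 kHz.
103.8 kHz mod fs = 21.3 kHz.
21.3 kHz > fs/2 = 13.75 kHz, folds to fs − 21.3 kHz = 6.2 kHz.
Distinct values: {4.9 kHz, 6.2 kHz, 13.5 kHz} → 3.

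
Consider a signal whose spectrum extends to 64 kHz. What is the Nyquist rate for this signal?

Nyquist rate = 2 × 64 kHz = 128 kHz.

128 kHz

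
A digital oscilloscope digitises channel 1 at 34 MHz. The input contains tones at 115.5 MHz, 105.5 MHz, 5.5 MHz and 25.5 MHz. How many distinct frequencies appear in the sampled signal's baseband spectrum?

fs/2 = 17 MHz.
115.5 MHz mod fs = 13.5 MHz.
13.5 MHz ≤ fs/2 = 17 MHz, appears at 13.5 MHz.
105.5 MHz mod fs = 3.5 MHz.
3.5 MHz ≤ fs/2 = 17 MHz, appears at 3.5 MHz.
5.5 MHz ≤ fs/2 = 17 MHz, passes unchanged.
25.5 MHz > fs/2 = 17 MHz, folds to fs − 25.5 MHz = 8.5 MHz.
Distinct values: {3.5 MHz, 5.5 MHz, 8.5 MHz, 13.5 MHz} → 4.

4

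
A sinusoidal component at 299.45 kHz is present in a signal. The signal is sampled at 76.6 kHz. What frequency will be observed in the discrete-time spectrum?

6.95 kHz

299.45 kHz mod fs = 69.65 kHz.
69.65 kHz > fs/2 = 38.3 kHz, folds to fs − 69.65 kHz = 6.95 kHz.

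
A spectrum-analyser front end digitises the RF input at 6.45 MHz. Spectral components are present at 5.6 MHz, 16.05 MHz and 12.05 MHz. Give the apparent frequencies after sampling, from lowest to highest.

0.85 MHz, 3.15 MHz

fs/2 = 3.225 MHz.
5.6 MHz > fs/2 = 3.225 MHz, folds to fs − 5.6 MHz = 0.85 MHz.
16.05 MHz mod fs = 3.15 MHz.
3.15 MHz ≤ fs/2 = 3.225 MHz, appears at 3.15 MHz.
12.05 MHz mod fs = 5.6 MHz.
5.6 MHz > fs/2 = 3.225 MHz, folds to fs − 5.6 MHz = 0.85 MHz.
Distinct values: {0.85 MHz, 3.15 MHz}.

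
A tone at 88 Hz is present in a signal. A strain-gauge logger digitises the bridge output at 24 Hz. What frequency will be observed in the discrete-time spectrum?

88 Hz mod fs = 16 Hz.
16 Hz > fs/2 = 12 Hz, folds to fs − 16 Hz = 8 Hz.

8 Hz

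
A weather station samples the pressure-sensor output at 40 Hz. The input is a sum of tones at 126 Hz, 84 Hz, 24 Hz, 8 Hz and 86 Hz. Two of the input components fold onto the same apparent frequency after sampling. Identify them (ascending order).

fs/2 = 20 Hz.
126 Hz mod fs = 6 Hz.
6 Hz ≤ fs/2 = 20 Hz, appears at 6 Hz.
84 Hz mod fs = 4 Hz.
4 Hz ≤ fs/2 = 20 Hz, appears at 4 Hz.
24 Hz > fs/2 = 20 Hz, folds to fs − 24 Hz = 16 Hz.
8 Hz ≤ fs/2 = 20 Hz, passes unchanged.
86 Hz mod fs = 6 Hz.
6 Hz ≤ fs/2 = 20 Hz, appears at 6 Hz.
86 Hz and 126 Hz both map to 6 Hz.

86 Hz, 126 Hz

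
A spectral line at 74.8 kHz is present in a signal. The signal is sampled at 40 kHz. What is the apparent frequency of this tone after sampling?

5.2 kHz

74.8 kHz mod fs = 34.8 kHz.
34.8 kHz > fs/2 = 20 kHz, folds to fs − 34.8 kHz = 5.2 kHz.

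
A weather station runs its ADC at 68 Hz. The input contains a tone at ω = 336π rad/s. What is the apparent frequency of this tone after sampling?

32 Hz

ω = 336π rad/s → f = ω/(2π) = 168 Hz.
168 Hz mod fs = 32 Hz.
32 Hz ≤ fs/2 = 34 Hz, appears at 32 Hz.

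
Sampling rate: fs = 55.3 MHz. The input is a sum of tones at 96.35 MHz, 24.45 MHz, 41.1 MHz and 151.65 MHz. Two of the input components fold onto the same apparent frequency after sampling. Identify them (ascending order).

96.35 MHz, 151.65 MHz

fs/2 = 27.65 MHz.
96.35 MHz mod fs = 41.05 MHz.
41.05 MHz > fs/2 = 27.65 MHz, folds to fs − 41.05 MHz = 14.25 MHz.
24.45 MHz ≤ fs/2 = 27.65 MHz, passes unchanged.
41.1 MHz > fs/2 = 27.65 MHz, folds to fs − 41.1 MHz = 14.2 MHz.
151.65 MHz mod fs = 41.05 MHz.
41.05 MHz > fs/2 = 27.65 MHz, folds to fs − 41.05 MHz = 14.25 MHz.
96.35 MHz and 151.65 MHz both map to 14.25 MHz.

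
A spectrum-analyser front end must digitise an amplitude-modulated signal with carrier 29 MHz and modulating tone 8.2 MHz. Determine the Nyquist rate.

74.4 MHz

AM sidebands sit at fc ± fm = 20.8 MHz and 37.2 MHz.
Highest-frequency component: 37.2 MHz.
Nyquist rate = 2 × 37.2 MHz = 74.4 MHz.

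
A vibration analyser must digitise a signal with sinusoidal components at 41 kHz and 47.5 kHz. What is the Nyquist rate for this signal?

95 kHz

Highest-frequency component: 47.5 kHz.
Nyquist rate = 2 × 47.5 kHz = 95 kHz.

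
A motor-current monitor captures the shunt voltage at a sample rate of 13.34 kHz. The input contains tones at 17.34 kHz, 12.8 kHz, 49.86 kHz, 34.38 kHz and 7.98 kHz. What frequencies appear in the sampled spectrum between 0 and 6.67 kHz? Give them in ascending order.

0.54 kHz, 3.5 kHz, 4 kHz, 5.36 kHz, 5.64 kHz

fs/2 = 6.67 kHz.
17.34 kHz mod fs = 4 kHz.
4 kHz ≤ fs/2 = 6.67 kHz, appears at 4 kHz.
12.8 kHz > fs/2 = 6.67 kHz, folds to fs − 12.8 kHz = 0.54 kHz.
49.86 kHz mod fs = 9.84 kHz.
9.84 kHz > fs/2 = 6.67 kHz, folds to fs − 9.84 kHz = 3.5 kHz.
34.38 kHz mod fs = 7.7 kHz.
7.7 kHz > fs/2 = 6.67 kHz, folds to fs − 7.7 kHz = 5.64 kHz.
7.98 kHz > fs/2 = 6.67 kHz, folds to fs − 7.98 kHz = 5.36 kHz.
Distinct values: {0.54 kHz, 3.5 kHz, 4 kHz, 5.36 kHz, 5.64 kHz}.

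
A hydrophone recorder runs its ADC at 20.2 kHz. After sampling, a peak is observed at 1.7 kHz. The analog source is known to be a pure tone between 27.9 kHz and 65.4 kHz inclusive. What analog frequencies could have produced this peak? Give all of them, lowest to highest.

Frequencies that alias to 1.7 kHz are k·fs ± 1.7 kHz for integer k ≥ 0.
k=0: 1.7 kHz.
k=1: 18.5 kHz, 21.9 kHz.
k=2: 38.7 kHz, 42.1 kHz.
k=3: 58.9 kHz, 62.3 kHz.
k=4: 79.1 kHz, 82.5 kHz.
Within [27.9 kHz, 65.4 kHz]: 38.7 kHz, 42.1 kHz, 58.9 kHz, 62.3 kHz.

38.7 kHz, 42.1 kHz, 58.9 kHz, 62.3 kHz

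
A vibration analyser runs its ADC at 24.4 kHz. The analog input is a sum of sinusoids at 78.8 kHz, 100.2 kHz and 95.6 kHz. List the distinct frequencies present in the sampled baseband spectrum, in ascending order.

2 kHz, 2.6 kHz, 5.6 kHz

fs/2 = 12.2 kHz.
78.8 kHz mod fs = 5.6 kHz.
5.6 kHz ≤ fs/2 = 12.2 kHz, appears at 5.6 kHz.
100.2 kHz mod fs = 2.6 kHz.
2.6 kHz ≤ fs/2 = 12.2 kHz, appears at 2.6 kHz.
95.6 kHz mod fs = 22.4 kHz.
22.4 kHz > fs/2 = 12.2 kHz, folds to fs − 22.4 kHz = 2 kHz.
Distinct values: {2 kHz, 2.6 kHz, 5.6 kHz}.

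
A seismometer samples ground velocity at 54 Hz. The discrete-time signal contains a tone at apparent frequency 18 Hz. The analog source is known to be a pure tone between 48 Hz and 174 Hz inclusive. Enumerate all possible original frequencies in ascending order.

Frequencies that alias to 18 Hz are k·fs ± 18 Hz for integer k ≥ 0.
k=0: 18 Hz.
k=1: 36 Hz, 72 Hz.
k=2: 90 Hz, 126 Hz.
k=3: 144 Hz, 180 Hz.
k=4: 198 Hz, 234 Hz.
Within [48 Hz, 174 Hz]: 72 Hz, 90 Hz, 126 Hz, 144 Hz.

72 Hz, 90 Hz, 126 Hz, 144 Hz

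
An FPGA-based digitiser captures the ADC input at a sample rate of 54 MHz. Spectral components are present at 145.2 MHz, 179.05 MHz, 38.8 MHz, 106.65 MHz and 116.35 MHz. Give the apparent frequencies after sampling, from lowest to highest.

fs/2 = 27 MHz.
145.2 MHz mod fs = 37.2 MHz.
37.2 MHz > fs/2 = 27 MHz, folds to fs − 37.2 MHz = 16.8 MHz.
179.05 MHz mod fs = 17.05 MHz.
17.05 MHz ≤ fs/2 = 27 MHz, appears at 17.05 MHz.
38.8 MHz > fs/2 = 27 MHz, folds to fs − 38.8 MHz = 15.2 MHz.
106.65 MHz mod fs = 52.65 MHz.
52.65 MHz > fs/2 = 27 MHz, folds to fs − 52.65 MHz = 1.35 MHz.
116.35 MHz mod fs = 8.35 MHz.
8.35 MHz ≤ fs/2 = 27 MHz, appears at 8.35 MHz.
Distinct values: {1.35 MHz, 8.35 MHz, 15.2 MHz, 16.8 MHz, 17.05 MHz}.

1.35 MHz, 8.35 MHz, 15.2 MHz, 16.8 MHz, 17.05 MHz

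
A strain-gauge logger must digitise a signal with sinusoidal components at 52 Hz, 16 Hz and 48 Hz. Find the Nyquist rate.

Highest-frequency component: 52 Hz.
Nyquist rate = 2 × 52 Hz = 104 Hz.

104 Hz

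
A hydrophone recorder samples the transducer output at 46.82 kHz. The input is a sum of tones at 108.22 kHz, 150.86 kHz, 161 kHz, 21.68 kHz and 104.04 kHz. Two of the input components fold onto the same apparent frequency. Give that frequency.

fs/2 = 23.41 kHz.
108.22 kHz mod fs = 14.58 kHz.
14.58 kHz ≤ fs/2 = 23.41 kHz, appears at 14.58 kHz.
150.86 kHz mod fs = 10.4 kHz.
10.4 kHz ≤ fs/2 = 23.41 kHz, appears at 10.4 kHz.
161 kHz mod fs = 20.54 kHz.
20.54 kHz ≤ fs/2 = 23.41 kHz, appears at 20.54 kHz.
21.68 kHz ≤ fs/2 = 23.41 kHz, passes unchanged.
104.04 kHz mod fs = 10.4 kHz.
10.4 kHz ≤ fs/2 = 23.41 kHz, appears at 10.4 kHz.
104.04 kHz and 150.86 kHz both map to 10.4 kHz.

10.4 kHz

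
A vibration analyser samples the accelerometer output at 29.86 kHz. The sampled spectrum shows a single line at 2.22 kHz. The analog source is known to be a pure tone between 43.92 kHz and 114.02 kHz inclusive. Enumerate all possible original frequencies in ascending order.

Frequencies that alias to 2.22 kHz are k·fs ± 2.22 kHz for integer k ≥ 0.
k=0: 2.22 kHz.
k=1: 27.64 kHz, 32.08 kHz.
k=2: 57.5 kHz, 61.94 kHz.
k=3: 87.36 kHz, 91.8 kHz.
k=4: 117.22 kHz, 121.66 kHz.
Within [43.92 kHz, 114.02 kHz]: 57.5 kHz, 61.94 kHz, 87.36 kHz, 91.8 kHz.

57.5 kHz, 61.94 kHz, 87.36 kHz, 91.8 kHz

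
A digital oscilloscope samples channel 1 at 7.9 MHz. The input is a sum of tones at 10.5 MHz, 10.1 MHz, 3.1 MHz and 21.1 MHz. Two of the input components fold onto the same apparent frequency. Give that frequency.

fs/2 = 3.95 MHz.
10.5 MHz mod fs = 2.6 MHz.
2.6 MHz ≤ fs/2 = 3.95 MHz, appears at 2.6 MHz.
10.1 MHz mod fs = 2.2 MHz.
2.2 MHz ≤ fs/2 = 3.95 MHz, appears at 2.2 MHz.
3.1 MHz ≤ fs/2 = 3.95 MHz, passes unchanged.
21.1 MHz mod fs = 5.3 MHz.
5.3 MHz > fs/2 = 3.95 MHz, folds to fs − 5.3 MHz = 2.6 MHz.
10.5 MHz and 21.1 MHz both map to 2.6 MHz.

2.6 MHz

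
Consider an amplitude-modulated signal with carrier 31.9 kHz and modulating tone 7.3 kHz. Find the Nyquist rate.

78.4 kHz

AM sidebands sit at fc ± fm = 24.6 kHz and 39.2 kHz.
Highest-frequency component: 39.2 kHz.
Nyquist rate = 2 × 39.2 kHz = 78.4 kHz.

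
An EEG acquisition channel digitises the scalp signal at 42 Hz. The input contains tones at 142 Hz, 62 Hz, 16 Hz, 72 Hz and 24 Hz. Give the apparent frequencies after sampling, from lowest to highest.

12 Hz, 16 Hz, 18 Hz, 20 Hz

fs/2 = 21 Hz.
142 Hz mod fs = 16 Hz.
16 Hz ≤ fs/2 = 21 Hz, appears at 16 Hz.
62 Hz mod fs = 20 Hz.
20 Hz ≤ fs/2 = 21 Hz, appears at 20 Hz.
16 Hz ≤ fs/2 = 21 Hz, passes unchanged.
72 Hz mod fs = 30 Hz.
30 Hz > fs/2 = 21 Hz, folds to fs − 30 Hz = 12 Hz.
24 Hz > fs/2 = 21 Hz, folds to fs − 24 Hz = 18 Hz.
Distinct values: {12 Hz, 16 Hz, 18 Hz, 20 Hz}.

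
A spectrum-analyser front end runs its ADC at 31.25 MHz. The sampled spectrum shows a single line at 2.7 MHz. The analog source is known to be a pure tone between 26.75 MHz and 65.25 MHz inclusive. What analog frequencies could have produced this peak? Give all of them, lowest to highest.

Frequencies that alias to 2.7 MHz are k·fs ± 2.7 MHz for integer k ≥ 0.
k=0: 2.7 MHz.
k=1: 28.55 MHz, 33.95 MHz.
k=2: 59.8 MHz, 65.2 MHz.
k=3: 91.05 MHz, 96.45 MHz.
Within [26.75 MHz, 65.25 MHz]: 28.55 MHz, 33.95 MHz, 59.8 MHz, 65.2 MHz.

28.55 MHz, 33.95 MHz, 59.8 MHz, 65.2 MHz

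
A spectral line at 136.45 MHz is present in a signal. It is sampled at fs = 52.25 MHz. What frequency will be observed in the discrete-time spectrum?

136.45 MHz mod fs = 31.95 MHz.
31.95 MHz > fs/2 = 26.125 MHz, folds to fs − 31.95 MHz = 20.3 MHz.

20.3 MHz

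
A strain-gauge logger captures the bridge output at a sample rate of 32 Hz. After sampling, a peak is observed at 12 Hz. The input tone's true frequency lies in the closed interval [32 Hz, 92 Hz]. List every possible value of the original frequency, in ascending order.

Frequencies that alias to 12 Hz are k·fs ± 12 Hz for integer k ≥ 0.
k=0: 12 Hz.
k=1: 20 Hz, 44 Hz.
k=2: 52 Hz, 76 Hz.
k=3: 84 Hz, 108 Hz.
k=4: 116 Hz, 140 Hz.
Within [32 Hz, 92 Hz]: 44 Hz, 52 Hz, 76 Hz, 84 Hz.

44 Hz, 52 Hz, 76 Hz, 84 Hz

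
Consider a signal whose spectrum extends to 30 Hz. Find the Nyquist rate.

Nyquist rate = 2 × 30 Hz = 60 Hz.

60 Hz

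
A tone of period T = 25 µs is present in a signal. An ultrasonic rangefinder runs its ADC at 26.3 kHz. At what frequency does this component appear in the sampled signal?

12.6 kHz

T = 25 µs → f = 1/T = 40 kHz.
40 kHz mod fs = 13.7 kHz.
13.7 kHz > fs/2 = 13.15 kHz, folds to fs − 13.7 kHz = 12.6 kHz.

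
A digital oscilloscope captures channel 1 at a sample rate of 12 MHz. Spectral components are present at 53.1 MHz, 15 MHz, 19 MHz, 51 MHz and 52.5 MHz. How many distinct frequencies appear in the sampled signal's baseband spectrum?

4

fs/2 = 6 MHz.
53.1 MHz mod fs = 5.1 MHz.
5.1 MHz ≤ fs/2 = 6 MHz, appears at 5.1 MHz.
15 MHz mod fs = 3 MHz.
3 MHz ≤ fs/2 = 6 MHz, appears at 3 MHz.
19 MHz mod fs = 7 MHz.
7 MHz > fs/2 = 6 MHz, folds to fs − 7 MHz = 5 MHz.
51 MHz mod fs = 3 MHz.
3 MHz ≤ fs/2 = 6 MHz, appears at 3 MHz.
52.5 MHz mod fs = 4.5 MHz.
4.5 MHz ≤ fs/2 = 6 MHz, appears at 4.5 MHz.
Distinct values: {3 MHz, 4.5 MHz, 5 MHz, 5.1 MHz} → 4.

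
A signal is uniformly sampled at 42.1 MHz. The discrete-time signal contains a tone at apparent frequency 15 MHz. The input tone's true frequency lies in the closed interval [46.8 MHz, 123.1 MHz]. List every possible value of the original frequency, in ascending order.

Frequencies that alias to 15 MHz are k·fs ± 15 MHz for integer k ≥ 0.
k=0: 15 MHz.
k=1: 27.1 MHz, 57.1 MHz.
k=2: 69.2 MHz, 99.2 MHz.
k=3: 111.3 MHz, 141.3 MHz.
k=4: 153.4 MHz, 183.4 MHz.
Within [46.8 MHz, 123.1 MHz]: 57.1 MHz, 69.2 MHz, 99.2 MHz, 111.3 MHz.

57.1 MHz, 69.2 MHz, 99.2 MHz, 111.3 MHz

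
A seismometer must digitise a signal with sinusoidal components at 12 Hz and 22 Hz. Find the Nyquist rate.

44 Hz

Highest-frequency component: 22 Hz.
Nyquist rate = 2 × 22 Hz = 44 Hz.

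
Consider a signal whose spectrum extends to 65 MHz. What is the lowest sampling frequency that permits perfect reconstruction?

130 MHz

Nyquist rate = 2 × 65 MHz = 130 MHz.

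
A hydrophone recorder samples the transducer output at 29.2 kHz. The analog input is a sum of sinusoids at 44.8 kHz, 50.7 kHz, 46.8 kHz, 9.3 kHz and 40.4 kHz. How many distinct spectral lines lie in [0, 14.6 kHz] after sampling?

5

fs/2 = 14.6 kHz.
44.8 kHz mod fs = 15.6 kHz.
15.6 kHz > fs/2 = 14.6 kHz, folds to fs − 15.6 kHz = 13.6 kHz.
50.7 kHz mod fs = 21.5 kHz.
21.5 kHz > fs/2 = 14.6 kHz, folds to fs − 21.5 kHz = 7.7 kHz.
46.8 kHz mod fs = 17.6 kHz.
17.6 kHz > fs/2 = 14.6 kHz, folds to fs − 17.6 kHz = 11.6 kHz.
9.3 kHz ≤ fs/2 = 14.6 kHz, passes unchanged.
40.4 kHz mod fs = 11.2 kHz.
11.2 kHz ≤ fs/2 = 14.6 kHz, appears at 11.2 kHz.
Distinct values: {7.7 kHz, 9.3 kHz, 11.2 kHz, 11.6 kHz, 13.6 kHz} → 5.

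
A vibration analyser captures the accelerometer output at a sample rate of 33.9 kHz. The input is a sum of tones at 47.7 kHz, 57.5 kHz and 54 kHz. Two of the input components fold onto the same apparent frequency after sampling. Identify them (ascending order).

fs/2 = 16.95 kHz.
47.7 kHz mod fs = 13.8 kHz.
13.8 kHz ≤ fs/2 = 16.95 kHz, appears at 13.8 kHz.
57.5 kHz mod fs = 23.6 kHz.
23.6 kHz > fs/2 = 16.95 kHz, folds to fs − 23.6 kHz = 10.3 kHz.
54 kHz mod fs = 20.1 kHz.
20.1 kHz > fs/2 = 16.95 kHz, folds to fs − 20.1 kHz = 13.8 kHz.
47.7 kHz and 54 kHz both map to 13.8 kHz.

47.7 kHz, 54 kHz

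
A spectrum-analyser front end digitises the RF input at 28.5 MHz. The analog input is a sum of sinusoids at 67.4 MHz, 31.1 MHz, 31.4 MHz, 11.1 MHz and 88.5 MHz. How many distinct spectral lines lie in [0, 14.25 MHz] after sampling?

fs/2 = 14.25 MHz.
67.4 MHz mod fs = 10.4 MHz.
10.4 MHz ≤ fs/2 = 14.25 MHz, appears at 10.4 MHz.
31.1 MHz mod fs = 2.6 MHz.
2.6 MHz ≤ fs/2 = 14.25 MHz, appears at 2.6 MHz.
31.4 MHz mod fs = 2.9 MHz.
2.9 MHz ≤ fs/2 = 14.25 MHz, appears at 2.9 MHz.
11.1 MHz ≤ fs/2 = 14.25 MHz, passes unchanged.
88.5 MHz mod fs = 3 MHz.
3 MHz ≤ fs/2 = 14.25 MHz, appears at 3 MHz.
Distinct values: {2.6 MHz, 2.9 MHz, 3 MHz, 10.4 MHz, 11.1 MHz} → 5.

5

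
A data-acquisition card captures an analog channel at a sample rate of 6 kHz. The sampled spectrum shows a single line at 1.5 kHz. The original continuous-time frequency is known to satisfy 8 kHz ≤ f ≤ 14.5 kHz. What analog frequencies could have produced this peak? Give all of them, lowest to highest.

Frequencies that alias to 1.5 kHz are k·fs ± 1.5 kHz for integer k ≥ 0.
k=0: 1.5 kHz.
k=1: 4.5 kHz, 7.5 kHz.
k=2: 10.5 kHz, 13.5 kHz.
k=3: 16.5 kHz, 19.5 kHz.
Within [8 kHz, 14.5 kHz]: 10.5 kHz, 13.5 kHz.

10.5 kHz, 13.5 kHz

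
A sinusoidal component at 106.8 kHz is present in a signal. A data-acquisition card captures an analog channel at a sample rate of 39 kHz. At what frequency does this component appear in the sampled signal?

10.2 kHz

106.8 kHz mod fs = 28.8 kHz.
28.8 kHz > fs/2 = 19.5 kHz, folds to fs − 28.8 kHz = 10.2 kHz.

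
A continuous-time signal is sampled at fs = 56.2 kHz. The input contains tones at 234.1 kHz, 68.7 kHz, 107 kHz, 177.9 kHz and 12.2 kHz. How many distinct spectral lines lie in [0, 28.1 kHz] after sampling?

4

fs/2 = 28.1 kHz.
234.1 kHz mod fs = 9.3 kHz.
9.3 kHz ≤ fs/2 = 28.1 kHz, appears at 9.3 kHz.
68.7 kHz mod fs = 12.5 kHz.
12.5 kHz ≤ fs/2 = 28.1 kHz, appears at 12.5 kHz.
107 kHz mod fs = 50.8 kHz.
50.8 kHz > fs/2 = 28.1 kHz, folds to fs − 50.8 kHz = 5.4 kHz.
177.9 kHz mod fs = 9.3 kHz.
9.3 kHz ≤ fs/2 = 28.1 kHz, appears at 9.3 kHz.
12.2 kHz ≤ fs/2 = 28.1 kHz, passes unchanged.
Distinct values: {5.4 kHz, 9.3 kHz, 12.2 kHz, 12.5 kHz} → 4.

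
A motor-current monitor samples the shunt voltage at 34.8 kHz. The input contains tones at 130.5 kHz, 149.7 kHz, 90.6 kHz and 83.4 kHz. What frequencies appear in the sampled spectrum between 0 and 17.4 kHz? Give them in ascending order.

fs/2 = 17.4 kHz.
130.5 kHz mod fs = 26.1 kHz.
26.1 kHz > fs/2 = 17.4 kHz, folds to fs − 26.1 kHz = 8.7 kHz.
149.7 kHz mod fs = 10.5 kHz.
10.5 kHz ≤ fs/2 = 17.4 kHz, appears at 10.5 kHz.
90.6 kHz mod fs = 21 kHz.
21 kHz > fs/2 = 17.4 kHz, folds to fs − 21 kHz = 13.8 kHz.
83.4 kHz mod fs = 13.8 kHz.
13.8 kHz ≤ fs/2 = 17.4 kHz, appears at 13.8 kHz.
Distinct values: {8.7 kHz, 10.5 kHz, 13.8 kHz}.

8.7 kHz, 10.5 kHz, 13.8 kHz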